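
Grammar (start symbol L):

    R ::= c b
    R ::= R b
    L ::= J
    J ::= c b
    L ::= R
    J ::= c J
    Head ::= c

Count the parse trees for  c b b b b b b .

1

Parse trees for c b b b b b b:
  [L [R [R [R [R [R [R c b] b] b] b] b] b]]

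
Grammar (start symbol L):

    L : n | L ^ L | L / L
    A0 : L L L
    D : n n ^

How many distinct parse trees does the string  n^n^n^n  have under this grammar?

Parse trees for n^n^n^n:
  [L [L n] ^ [L [L n] ^ [L [L n] ^ [L n]]]]
  [L [L n] ^ [L [L [L n] ^ [L n]] ^ [L n]]]
  [L [L [L n] ^ [L n]] ^ [L [L n] ^ [L n]]]
  [L [L [L n] ^ [L [L n] ^ [L n]]] ^ [L n]]
  [L [L [L [L n] ^ [L n]] ^ [L n]] ^ [L n]]

5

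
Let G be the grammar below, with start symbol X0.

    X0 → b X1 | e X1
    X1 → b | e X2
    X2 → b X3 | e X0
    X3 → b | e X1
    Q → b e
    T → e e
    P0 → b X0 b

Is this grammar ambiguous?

Only X0, X1, X2, X3 are reachable from X0; ignoring the rest: The reachable rules are right-linear with at most one rule per (nonterminal, next-terminal) pair. Each input token forces the next rule, so parsing is deterministic.

Unambiguous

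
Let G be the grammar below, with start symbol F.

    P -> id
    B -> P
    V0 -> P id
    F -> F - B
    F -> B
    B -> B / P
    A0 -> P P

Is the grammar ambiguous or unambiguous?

Unambiguous

(A0, V0 are unreachable from F, so their rules don't affect L(F).) F → F - B | B  ;  B → B / P | P  — a left-associative chain with P at the bottom. Each string factors uniquely by precedence.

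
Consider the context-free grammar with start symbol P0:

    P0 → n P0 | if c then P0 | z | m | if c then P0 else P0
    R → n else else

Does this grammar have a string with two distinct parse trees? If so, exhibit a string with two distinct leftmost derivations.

Witness: if c then if c then m else m

Derivation 1: P0 ⇒ if c then P0 ⇒ if c then if c then P0 else P0 ⇒ if c then if c then m else P0 ⇒ if c then if c then m else m
Derivation 2: P0 ⇒ if c then P0 else P0 ⇒ if c then if c then P0 else P0 ⇒ if c then if c then m else P0 ⇒ if c then if c then m else m

Two distinct leftmost derivations for the same string.

Ambiguous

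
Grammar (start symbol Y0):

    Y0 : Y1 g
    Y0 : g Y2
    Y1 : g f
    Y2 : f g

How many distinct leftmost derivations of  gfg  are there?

Parse trees for gfg:
  [Y0 [Y1 g f] g]
  [Y0 g [Y2 f g]]

2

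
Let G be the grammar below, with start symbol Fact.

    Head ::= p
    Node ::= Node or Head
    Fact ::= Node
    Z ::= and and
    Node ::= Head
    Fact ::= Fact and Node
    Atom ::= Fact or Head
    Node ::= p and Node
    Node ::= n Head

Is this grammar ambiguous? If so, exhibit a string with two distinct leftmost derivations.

Ambiguous

Witness: p and p

Derivation 1: Fact ⇒ Node ⇒ p and Node ⇒ p and Head ⇒ p and p
Derivation 2: Fact ⇒ Fact and Node ⇒ Node and Node ⇒ Head and Node ⇒ p and Node ⇒ p and Head ⇒ p and p

Two distinct leftmost derivations for the same string.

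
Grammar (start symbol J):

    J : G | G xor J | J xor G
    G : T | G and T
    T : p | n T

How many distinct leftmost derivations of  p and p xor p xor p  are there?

Parse trees for p and p xor p xor p:
  [J [G [G [T p]] and [T p]] xor [J [G [T p]] xor [J [G [T p]]]]]
  [J [G [G [T p]] and [T p]] xor [J [J [G [T p]]] xor [G [T p]]]]
  [J [J [G [G [T p]] and [T p]] xor [J [G [T p]]]] xor [G [T p]]]
  [J [J [J [G [G [T p]] and [T p]]] xor [G [T p]]] xor [G [T p]]]

4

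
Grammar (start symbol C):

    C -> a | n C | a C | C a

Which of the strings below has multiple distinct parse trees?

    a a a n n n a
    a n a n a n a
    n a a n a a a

a a a n n n a: 1 tree
a n a n a n a: 1 tree
n a a n a a a: 22 trees

n a a n a a a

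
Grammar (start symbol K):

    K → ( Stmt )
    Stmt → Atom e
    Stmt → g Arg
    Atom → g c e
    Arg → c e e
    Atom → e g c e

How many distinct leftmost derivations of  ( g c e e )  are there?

2

Parse trees for ( g c e e ):
  [K ( [Stmt [Atom g c e] e] )]
  [K ( [Stmt g [Arg c e e]] )]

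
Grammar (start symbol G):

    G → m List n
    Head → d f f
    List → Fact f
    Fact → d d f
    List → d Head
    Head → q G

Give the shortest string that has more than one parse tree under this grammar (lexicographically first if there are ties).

length 6: m d d f f n has 2 parse trees

Two derivations of m d d f f n:
  G ⇒ m List n ⇒ m Fact f n ⇒ m d d f f n
  G ⇒ m List n ⇒ m d Head n ⇒ m d d f f n

m d d f f n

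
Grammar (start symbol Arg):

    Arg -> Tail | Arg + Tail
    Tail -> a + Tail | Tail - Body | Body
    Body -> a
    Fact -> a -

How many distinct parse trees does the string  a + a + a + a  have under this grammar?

8

Parse trees for a + a + a + a:
  [Arg [Tail a + [Tail a + [Tail a + [Tail [Body a]]]]]]
  [Arg [Arg [Tail [Body a]]] + [Tail a + [Tail a + [Tail [Body a]]]]]
  [Arg [Arg [Tail a + [Tail [Body a]]]] + [Tail a + [Tail [Body a]]]]
  [Arg [Arg [Arg [Tail [Body a]]] + [Tail [Body a]]] + [Tail a + [Tail [Body a]]]]
  [Arg [Arg [Tail a + [Tail a + [Tail [Body a]]]]] + [Tail [Body a]]]
  [Arg [Arg [Arg [Tail [Body a]]] + [Tail a + [Tail [Body a]]]] + [Tail [Body a]]]
  [Arg [Arg [Arg [Tail a + [Tail [Body a]]]] + [Tail [Body a]]] + [Tail [Body a]]]
  [Arg [Arg [Arg [Arg [Tail [Body a]]] + [Tail [Body a]]] + [Tail [Body a]]] + [Tail [Body a]]]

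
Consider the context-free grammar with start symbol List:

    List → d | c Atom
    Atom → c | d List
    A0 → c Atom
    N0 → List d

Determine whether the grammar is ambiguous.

Only List, Atom are reachable from List; ignoring the rest: The reachable rules are right-linear with at most one rule per (nonterminal, next-terminal) pair. Each input token forces the next rule, so parsing is deterministic.

Unambiguous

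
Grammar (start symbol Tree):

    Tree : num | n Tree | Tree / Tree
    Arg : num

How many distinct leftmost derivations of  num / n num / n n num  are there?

3

Parse trees for num / n num / n n num:
  [Tree [Tree num] / [Tree n [Tree [Tree num] / [Tree n [Tree n [Tree num]]]]]]
  [Tree [Tree num] / [Tree [Tree n [Tree num]] / [Tree n [Tree n [Tree num]]]]]
  [Tree [Tree [Tree num] / [Tree n [Tree num]]] / [Tree n [Tree n [Tree num]]]]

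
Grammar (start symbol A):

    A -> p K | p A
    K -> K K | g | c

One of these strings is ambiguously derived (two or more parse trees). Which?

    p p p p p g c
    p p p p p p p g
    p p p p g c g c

p p p p p g c: 1 tree
p p p p p p p g: 1 tree
p p p p g c g c: 5 trees

p p p p g c g c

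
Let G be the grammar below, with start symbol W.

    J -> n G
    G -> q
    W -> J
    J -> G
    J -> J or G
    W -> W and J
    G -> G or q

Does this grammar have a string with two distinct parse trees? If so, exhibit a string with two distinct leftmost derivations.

Ambiguous

Witness: q or q

Derivation 1: W ⇒ J ⇒ G ⇒ G or q ⇒ q or q
Derivation 2: W ⇒ J ⇒ J or G ⇒ G or G ⇒ q or G ⇒ q or q

Two distinct leftmost derivations for the same string.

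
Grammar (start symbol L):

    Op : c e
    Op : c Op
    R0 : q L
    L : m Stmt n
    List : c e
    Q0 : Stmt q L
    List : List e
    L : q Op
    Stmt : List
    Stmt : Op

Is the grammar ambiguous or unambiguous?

Witness: m c e n

Derivation 1: L ⇒ m Stmt n ⇒ m List n ⇒ m c e n
Derivation 2: L ⇒ m Stmt n ⇒ m Op n ⇒ m c e n

Two distinct leftmost derivations for the same string.

Ambiguous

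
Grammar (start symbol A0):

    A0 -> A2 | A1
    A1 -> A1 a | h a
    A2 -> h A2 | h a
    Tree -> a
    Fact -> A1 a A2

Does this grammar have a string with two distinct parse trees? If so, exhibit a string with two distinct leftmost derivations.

Ambiguous

Witness: h a

Derivation 1: A0 ⇒ A2 ⇒ h a
Derivation 2: A0 ⇒ A1 ⇒ h a

Two distinct leftmost derivations for the same string.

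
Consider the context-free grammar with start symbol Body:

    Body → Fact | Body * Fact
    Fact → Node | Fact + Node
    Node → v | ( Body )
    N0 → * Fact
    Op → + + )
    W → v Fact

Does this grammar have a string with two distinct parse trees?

(N0, Op, W are unreachable from Body, so their rules don't affect L(Body).) This is a standard precedence ladder (Body over Fact over Node), with each level left-recursive on its own operator ('*' at Body, '+' at Fact). That structure is LR(1), hence unambiguous.

Unambiguous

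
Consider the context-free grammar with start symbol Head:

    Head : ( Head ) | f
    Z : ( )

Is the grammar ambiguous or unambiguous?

Unambiguous

(Z is unreachable from Head, so its rules don't affect L(Head).) L(Head) is { openⁿ atom closeⁿ : n ≥ 0 }. The bracket depth fixes n, and the derivation is forced at every step.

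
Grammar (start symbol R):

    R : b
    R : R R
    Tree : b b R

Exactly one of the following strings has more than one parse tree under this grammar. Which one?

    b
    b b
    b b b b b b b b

b b b b b b b b

b: 1 tree
b b: 1 tree
b b b b b b b b: 429 trees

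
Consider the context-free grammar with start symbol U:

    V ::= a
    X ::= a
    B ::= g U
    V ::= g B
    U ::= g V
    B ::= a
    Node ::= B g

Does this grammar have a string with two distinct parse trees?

(Node, X are unreachable from U, so their rules don't affect L(U).) The reachable rules are right-linear with at most one rule per (nonterminal, next-terminal) pair. Each input token forces the next rule, so parsing is deterministic.

Unambiguous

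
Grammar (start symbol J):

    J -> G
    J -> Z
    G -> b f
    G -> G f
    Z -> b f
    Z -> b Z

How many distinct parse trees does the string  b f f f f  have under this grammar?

1

Parse trees for b f f f f:
  [J [G [G [G [G b f] f] f] f]]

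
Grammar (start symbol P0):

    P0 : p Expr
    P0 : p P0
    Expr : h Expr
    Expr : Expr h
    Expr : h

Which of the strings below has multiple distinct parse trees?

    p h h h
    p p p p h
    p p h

p h h h

p h h h: 4 trees
p p p p h: 1 tree
p p h: 1 tree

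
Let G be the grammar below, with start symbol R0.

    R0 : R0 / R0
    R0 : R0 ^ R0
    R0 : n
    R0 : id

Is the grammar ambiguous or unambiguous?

Witness: id / id / id

Derivation 1: R0 ⇒ R0 / R0 ⇒ R0 / R0 / R0 ⇒ id / R0 / R0 ⇒ id / id / R0 ⇒ id / id / id
Derivation 2: R0 ⇒ R0 / R0 ⇒ id / R0 ⇒ id / R0 / R0 ⇒ id / id / R0 ⇒ id / id / id

Two distinct leftmost derivations for the same string.

Ambiguous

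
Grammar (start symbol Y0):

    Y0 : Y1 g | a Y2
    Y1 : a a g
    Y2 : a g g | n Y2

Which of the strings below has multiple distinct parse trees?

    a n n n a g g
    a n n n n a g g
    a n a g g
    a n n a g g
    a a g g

a a g g

a n n n a g g: 1 tree
a n n n n a g g: 1 tree
a n a g g: 1 tree
a n n a g g: 1 tree
a a g g: 2 trees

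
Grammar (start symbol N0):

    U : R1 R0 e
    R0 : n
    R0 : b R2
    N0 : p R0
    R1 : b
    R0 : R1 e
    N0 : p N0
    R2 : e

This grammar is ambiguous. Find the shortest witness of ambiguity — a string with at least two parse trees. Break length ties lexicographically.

length 2: no string has ≥2 trees
length 3: p b e has 2 parse trees

Two derivations of p b e:
  N0 ⇒ p R0 ⇒ p b R2 ⇒ p b e
  N0 ⇒ p R0 ⇒ p R1 e ⇒ p b e

p b e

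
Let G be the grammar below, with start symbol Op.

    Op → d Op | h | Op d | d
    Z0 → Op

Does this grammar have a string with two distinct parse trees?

Ambiguous

Witness: d d

Derivation 1: Op ⇒ d Op ⇒ d d
Derivation 2: Op ⇒ Op d ⇒ d d

Two distinct leftmost derivations for the same string.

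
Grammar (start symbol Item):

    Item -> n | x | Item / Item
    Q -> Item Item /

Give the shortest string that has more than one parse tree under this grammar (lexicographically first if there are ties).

length 1: no string has ≥2 trees
length 3: no string has ≥2 trees
length 5: n / n / n has 2 parse trees

Two derivations of n / n / n:
  Item ⇒ Item / Item ⇒ n / Item ⇒ n / Item / Item ⇒ n / n / Item ⇒ n / n / n
  Item ⇒ Item / Item ⇒ Item / Item / Item ⇒ n / Item / Item ⇒ n / n / Item ⇒ n / n / n

n / n / n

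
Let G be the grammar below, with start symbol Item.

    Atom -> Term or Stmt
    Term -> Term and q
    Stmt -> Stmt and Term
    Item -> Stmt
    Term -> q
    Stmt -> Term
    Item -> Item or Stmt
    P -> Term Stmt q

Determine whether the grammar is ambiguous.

Ambiguous

Witness: q and q

Derivation 1: Item ⇒ Stmt ⇒ Stmt and Term ⇒ Term and Term ⇒ q and Term ⇒ q and q
Derivation 2: Item ⇒ Stmt ⇒ Term ⇒ Term and q ⇒ q and q

Two distinct leftmost derivations for the same string.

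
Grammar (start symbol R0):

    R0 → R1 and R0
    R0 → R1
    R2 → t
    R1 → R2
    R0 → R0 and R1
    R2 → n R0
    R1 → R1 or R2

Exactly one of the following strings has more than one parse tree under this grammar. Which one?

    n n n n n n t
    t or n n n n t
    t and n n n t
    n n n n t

n n n n n n t: 1 tree
t or n n n n t: 1 tree
t and n n n t: 2 trees
n n n n t: 1 tree

t and n n n t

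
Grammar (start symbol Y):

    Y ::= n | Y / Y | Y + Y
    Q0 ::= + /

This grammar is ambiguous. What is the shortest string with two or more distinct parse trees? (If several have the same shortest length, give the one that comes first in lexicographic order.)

n + n + n

length 1: no string has ≥2 trees
length 3: no string has ≥2 trees
length 5: n + n + n has 2 parse trees

Two derivations of n + n + n:
  Y ⇒ Y + Y ⇒ n + Y ⇒ n + Y + Y ⇒ n + n + Y ⇒ n + n + n
  Y ⇒ Y + Y ⇒ Y + Y + Y ⇒ n + Y + Y ⇒ n + n + Y ⇒ n + n + n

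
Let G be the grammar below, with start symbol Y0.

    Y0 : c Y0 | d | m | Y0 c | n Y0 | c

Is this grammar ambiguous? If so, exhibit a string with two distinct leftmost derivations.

Ambiguous

Witness: c c

Derivation 1: Y0 ⇒ c Y0 ⇒ c c
Derivation 2: Y0 ⇒ Y0 c ⇒ c c

Two distinct leftmost derivations for the same string.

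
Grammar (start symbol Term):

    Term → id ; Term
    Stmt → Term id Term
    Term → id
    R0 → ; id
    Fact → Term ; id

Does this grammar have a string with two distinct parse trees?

Unambiguous

(R0, Stmt, Fact are unreachable from Term, so their rules don't affect L(Term).) Right-recursive list with a separator: after each atom, whether the separator follows determines the rule. One parse per string.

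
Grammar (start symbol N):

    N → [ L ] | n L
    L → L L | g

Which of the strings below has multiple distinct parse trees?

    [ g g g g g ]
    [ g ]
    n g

[ g g g g g ]: 14 trees
[ g ]: 1 tree
n g: 1 tree

[ g g g g g ]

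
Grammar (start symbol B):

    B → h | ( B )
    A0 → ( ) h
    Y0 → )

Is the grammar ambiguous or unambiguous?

(A0, Y0 are unreachable from B, so their rules don't affect L(B).) L(B) is { openⁿ atom closeⁿ : n ≥ 0 }. The bracket depth fixes n, and the derivation is forced at every step.

Unambiguous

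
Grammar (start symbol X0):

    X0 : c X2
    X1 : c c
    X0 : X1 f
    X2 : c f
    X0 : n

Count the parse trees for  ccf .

Parse trees for ccf:
  [X0 c [X2 c f]]
  [X0 [X1 c c] f]

2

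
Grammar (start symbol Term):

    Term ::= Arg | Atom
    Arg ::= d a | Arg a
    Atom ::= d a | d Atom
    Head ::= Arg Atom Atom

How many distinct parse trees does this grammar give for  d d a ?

1

Parse trees for d d a:
  [Term [Atom d [Atom d a]]]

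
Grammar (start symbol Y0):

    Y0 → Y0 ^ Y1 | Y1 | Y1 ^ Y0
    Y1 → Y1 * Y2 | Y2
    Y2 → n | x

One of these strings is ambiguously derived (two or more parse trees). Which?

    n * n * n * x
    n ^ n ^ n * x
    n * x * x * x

n * n * n * x: 1 tree
n ^ n ^ n * x: 4 trees
n * x * x * x: 1 tree

n ^ n ^ n * x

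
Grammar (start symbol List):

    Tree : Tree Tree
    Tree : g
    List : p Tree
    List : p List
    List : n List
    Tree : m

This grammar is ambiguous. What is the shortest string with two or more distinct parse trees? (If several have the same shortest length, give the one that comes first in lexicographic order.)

length 2: no string has ≥2 trees
length 3: no string has ≥2 trees
length 4: p g g g has 2 parse trees

Two derivations of p g g g:
  List ⇒ p Tree ⇒ p Tree Tree ⇒ p Tree Tree Tree ⇒ p g Tree Tree ⇒ p g g Tree ⇒ p g g g
  List ⇒ p Tree ⇒ p Tree Tree ⇒ p g Tree ⇒ p g Tree Tree ⇒ p g g Tree ⇒ p g g g

p g g g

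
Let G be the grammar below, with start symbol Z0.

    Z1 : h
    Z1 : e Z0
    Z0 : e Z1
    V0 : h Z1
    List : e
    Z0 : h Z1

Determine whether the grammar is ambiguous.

Unambiguous

(V0, List are unreachable from Z0, so their rules don't affect L(Z0).) Restricted to the reachable nonterminals, every rule has the form A → t or A → t B, and no two rules for the same A share a first terminal. The grammar encodes a DFA — one run per string.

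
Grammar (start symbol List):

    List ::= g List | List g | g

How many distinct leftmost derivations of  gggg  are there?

8

Parse trees for gggg:
  [List g [List g [List g [List g]]]]
  [List g [List g [List [List g] g]]]
  [List g [List [List g [List g]] g]]
  [List g [List [List [List g] g] g]]
  [List [List g [List g [List g]]] g]
  [List [List g [List [List g] g]] g]
  [List [List [List g [List g]] g] g]
  [List [List [List [List g] g] g] g]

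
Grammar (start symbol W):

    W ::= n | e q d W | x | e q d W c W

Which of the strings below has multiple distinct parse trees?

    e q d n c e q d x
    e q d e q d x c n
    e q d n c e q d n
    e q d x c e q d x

e q d e q d x c n

e q d n c e q d x: 1 tree
e q d e q d x c n: 2 trees
e q d n c e q d n: 1 tree
e q d x c e q d x: 1 tree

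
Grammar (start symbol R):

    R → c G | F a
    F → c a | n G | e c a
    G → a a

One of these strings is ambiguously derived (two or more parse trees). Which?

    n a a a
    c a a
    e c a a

n a a a: 1 tree
c a a: 2 trees
e c a a: 1 tree

c a a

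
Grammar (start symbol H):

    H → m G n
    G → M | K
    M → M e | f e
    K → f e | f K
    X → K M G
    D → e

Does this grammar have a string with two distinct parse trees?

Ambiguous

Witness: m f e n

Derivation 1: H ⇒ m G n ⇒ m M n ⇒ m f e n
Derivation 2: H ⇒ m G n ⇒ m K n ⇒ m f e n

Two distinct leftmost derivations for the same string.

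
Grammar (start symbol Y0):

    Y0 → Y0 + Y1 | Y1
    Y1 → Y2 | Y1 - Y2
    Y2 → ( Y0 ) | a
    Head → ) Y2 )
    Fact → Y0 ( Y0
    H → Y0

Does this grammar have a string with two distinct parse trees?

Unambiguous

(Head, Fact, H are unreachable from Y0, so their rules don't affect L(Y0).) Y0 → Y0 + Y1 | Y1  ;  Y1 → Y1 - Y2 | Y2  — a left-associative chain with Y2 at the bottom. Each string factors uniquely by precedence.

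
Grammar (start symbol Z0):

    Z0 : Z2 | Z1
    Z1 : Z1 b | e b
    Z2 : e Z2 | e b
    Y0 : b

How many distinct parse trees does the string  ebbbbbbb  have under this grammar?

1

Parse trees for ebbbbbbb:
  [Z0 [Z1 [Z1 [Z1 [Z1 [Z1 [Z1 [Z1 e b] b] b] b] b] b] b]]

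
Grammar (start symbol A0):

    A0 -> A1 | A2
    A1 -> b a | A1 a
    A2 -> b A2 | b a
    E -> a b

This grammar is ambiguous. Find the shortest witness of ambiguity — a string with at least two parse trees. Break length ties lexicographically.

b a

length 2: b a has 2 parse trees

Two derivations of b a:
  A0 ⇒ A1 ⇒ b a
  A0 ⇒ A2 ⇒ b a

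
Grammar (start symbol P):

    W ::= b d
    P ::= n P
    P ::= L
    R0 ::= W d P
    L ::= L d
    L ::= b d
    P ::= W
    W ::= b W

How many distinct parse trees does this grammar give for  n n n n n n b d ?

Parse trees for n n n n n n b d:
  [P n [P n [P n [P n [P n [P n [P [L b d]]]]]]]]
  [P n [P n [P n [P n [P n [P n [P [W b d]]]]]]]]

2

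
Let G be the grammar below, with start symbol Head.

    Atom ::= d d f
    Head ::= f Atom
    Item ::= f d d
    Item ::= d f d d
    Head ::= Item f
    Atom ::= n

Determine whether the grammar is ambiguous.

Witness: f d d f

Derivation 1: Head ⇒ f Atom ⇒ f d d f
Derivation 2: Head ⇒ Item f ⇒ f d d f

Two distinct leftmost derivations for the same string.

Ambiguous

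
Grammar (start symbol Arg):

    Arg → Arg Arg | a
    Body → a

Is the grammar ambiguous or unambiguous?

Witness: a a a

Derivation 1: Arg ⇒ Arg Arg ⇒ Arg Arg Arg ⇒ a Arg Arg ⇒ a a Arg ⇒ a a a
Derivation 2: Arg ⇒ Arg Arg ⇒ a Arg ⇒ a Arg Arg ⇒ a a Arg ⇒ a a a

Two distinct leftmost derivations for the same string.

Ambiguous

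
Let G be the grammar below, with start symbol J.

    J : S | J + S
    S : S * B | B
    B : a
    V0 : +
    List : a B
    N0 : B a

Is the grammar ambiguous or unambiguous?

Unambiguous

Only J, S, B are reachable from J; ignoring the rest: This is a standard precedence ladder (J over S over B), with each level left-recursive on its own operator ('+' at J, '*' at S). That structure is LR(1), hence unambiguous.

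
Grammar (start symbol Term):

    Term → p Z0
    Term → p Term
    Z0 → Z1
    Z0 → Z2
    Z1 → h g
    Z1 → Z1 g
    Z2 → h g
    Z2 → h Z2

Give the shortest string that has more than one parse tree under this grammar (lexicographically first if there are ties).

p h g

length 3: p h g has 2 parse trees

Two derivations of p h g:
  Term ⇒ p Z0 ⇒ p Z1 ⇒ p h g
  Term ⇒ p Z0 ⇒ p Z2 ⇒ p h g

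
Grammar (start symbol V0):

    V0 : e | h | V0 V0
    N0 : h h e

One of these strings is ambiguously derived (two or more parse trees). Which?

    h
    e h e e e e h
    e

h: 1 tree
e h e e e e h: 132 trees
e: 1 tree

e h e e e e h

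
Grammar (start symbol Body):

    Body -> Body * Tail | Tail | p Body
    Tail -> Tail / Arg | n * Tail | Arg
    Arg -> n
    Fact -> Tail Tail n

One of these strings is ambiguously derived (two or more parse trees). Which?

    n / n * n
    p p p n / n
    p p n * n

n / n * n: 1 tree
p p p n / n: 1 tree
p p n * n: 4 trees

p p n * n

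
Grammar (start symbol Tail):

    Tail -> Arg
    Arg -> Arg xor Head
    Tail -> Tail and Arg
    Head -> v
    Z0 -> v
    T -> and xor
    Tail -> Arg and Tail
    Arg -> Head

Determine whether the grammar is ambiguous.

Witness: v and v

Derivation 1: Tail ⇒ Tail and Arg ⇒ Arg and Arg ⇒ Head and Arg ⇒ v and Arg ⇒ v and Head ⇒ v and v
Derivation 2: Tail ⇒ Arg and Tail ⇒ Head and Tail ⇒ v and Tail ⇒ v and Arg ⇒ v and Head ⇒ v and v

Two distinct leftmost derivations for the same string.

Ambiguous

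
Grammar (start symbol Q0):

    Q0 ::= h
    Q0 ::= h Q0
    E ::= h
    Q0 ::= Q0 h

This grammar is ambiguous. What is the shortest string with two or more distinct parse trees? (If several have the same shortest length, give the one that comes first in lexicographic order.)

length 1: no string has ≥2 trees
length 2: h h has 2 parse trees

Two derivations of h h:
  Q0 ⇒ h Q0 ⇒ h h
  Q0 ⇒ Q0 h ⇒ h h

h h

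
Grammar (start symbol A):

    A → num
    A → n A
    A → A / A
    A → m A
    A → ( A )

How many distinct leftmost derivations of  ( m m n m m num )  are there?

1

Parse trees for ( m m n m m num ):
  [A ( [A m [A m [A n [A m [A m [A num]]]]]] )]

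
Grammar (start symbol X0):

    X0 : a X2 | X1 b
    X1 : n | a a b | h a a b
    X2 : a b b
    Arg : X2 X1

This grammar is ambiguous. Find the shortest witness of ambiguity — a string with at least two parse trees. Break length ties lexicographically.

length 2: no string has ≥2 trees
length 4: a a b b has 2 parse trees

Two derivations of a a b b:
  X0 ⇒ a X2 ⇒ a a b b
  X0 ⇒ X1 b ⇒ a a b b

a a b b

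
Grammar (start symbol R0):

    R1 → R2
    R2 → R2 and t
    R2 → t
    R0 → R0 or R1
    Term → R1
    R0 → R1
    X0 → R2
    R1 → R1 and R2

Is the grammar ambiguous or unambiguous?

Witness: t and t

Derivation 1: R0 ⇒ R1 ⇒ R2 ⇒ R2 and t ⇒ t and t
Derivation 2: R0 ⇒ R1 ⇒ R1 and R2 ⇒ R2 and R2 ⇒ t and R2 ⇒ t and t

Two distinct leftmost derivations for the same string.

Ambiguous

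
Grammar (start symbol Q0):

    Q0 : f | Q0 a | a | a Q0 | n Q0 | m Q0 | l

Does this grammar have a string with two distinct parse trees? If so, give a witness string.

Ambiguous

Witness: a a

Derivation 1: Q0 ⇒ Q0 a ⇒ a a
Derivation 2: Q0 ⇒ a Q0 ⇒ a a

Two distinct leftmost derivations for the same string.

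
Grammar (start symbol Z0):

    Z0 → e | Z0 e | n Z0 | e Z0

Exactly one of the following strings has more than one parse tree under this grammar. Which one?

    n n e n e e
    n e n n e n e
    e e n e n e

n n e n e e

n n e n e e: 6 trees
n e n n e n e: 1 tree
e e n e n e: 1 tree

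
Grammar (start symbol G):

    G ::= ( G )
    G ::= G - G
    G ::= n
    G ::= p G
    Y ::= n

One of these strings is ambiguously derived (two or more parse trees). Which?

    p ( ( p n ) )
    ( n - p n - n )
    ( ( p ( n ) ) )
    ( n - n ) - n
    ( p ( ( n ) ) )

( n - p n - n )

p ( ( p n ) ): 1 tree
( n - p n - n ): 3 trees
( ( p ( n ) ) ): 1 tree
( n - n ) - n: 1 tree
( p ( ( n ) ) ): 1 tree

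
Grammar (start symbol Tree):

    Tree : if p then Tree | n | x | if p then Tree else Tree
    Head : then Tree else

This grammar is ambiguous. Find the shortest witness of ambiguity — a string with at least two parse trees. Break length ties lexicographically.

if p then if p then n else n

length 1: no string has ≥2 trees
length 4: no string has ≥2 trees
length 6: no string has ≥2 trees
length 7: no string has ≥2 trees
length 9: if p then if p then n else n has 2 parse trees

Two derivations of if p then if p then n else n:
  Tree ⇒ if p then Tree ⇒ if p then if p then Tree else Tree ⇒ if p then if p then n else Tree ⇒ if p then if p then n else n
  Tree ⇒ if p then Tree else Tree ⇒ if p then if p then Tree else Tree ⇒ if p then if p then n else Tree ⇒ if p then if p then n else n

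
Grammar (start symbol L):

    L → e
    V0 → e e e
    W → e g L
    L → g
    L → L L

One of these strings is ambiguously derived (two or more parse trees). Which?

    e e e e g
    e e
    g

e e e e g

e e e e g: 14 trees
e e: 1 tree
g: 1 tree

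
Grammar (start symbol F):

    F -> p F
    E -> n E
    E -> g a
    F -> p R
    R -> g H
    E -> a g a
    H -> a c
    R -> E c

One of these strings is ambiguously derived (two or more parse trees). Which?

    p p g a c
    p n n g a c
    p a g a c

p p g a c: 2 trees
p n n g a c: 1 tree
p a g a c: 1 tree

p p g a c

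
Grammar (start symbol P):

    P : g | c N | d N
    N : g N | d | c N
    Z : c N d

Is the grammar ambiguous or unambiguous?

Unambiguous

Only P, N are reachable from P; ignoring the rest: The reachable rules are right-linear with at most one rule per (nonterminal, next-terminal) pair. Each input token forces the next rule, so parsing is deterministic.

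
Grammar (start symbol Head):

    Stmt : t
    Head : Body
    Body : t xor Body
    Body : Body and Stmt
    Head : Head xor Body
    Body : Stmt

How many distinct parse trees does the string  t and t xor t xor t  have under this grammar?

2

Parse trees for t and t xor t xor t:
  [Head [Head [Body [Body [Stmt t]] and [Stmt t]]] xor [Body t xor [Body [Stmt t]]]]
  [Head [Head [Head [Body [Body [Stmt t]] and [Stmt t]]] xor [Body [Stmt t]]] xor [Body [Stmt t]]]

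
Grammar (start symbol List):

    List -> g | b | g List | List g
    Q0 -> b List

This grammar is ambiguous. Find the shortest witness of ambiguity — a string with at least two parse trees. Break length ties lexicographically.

g g

length 1: no string has ≥2 trees
length 2: g g has 2 parse trees

Two derivations of g g:
  List ⇒ g List ⇒ g g
  List ⇒ List g ⇒ g g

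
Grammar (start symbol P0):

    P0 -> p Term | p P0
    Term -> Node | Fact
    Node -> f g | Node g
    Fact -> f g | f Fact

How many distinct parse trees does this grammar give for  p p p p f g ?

2

Parse trees for p p p p f g:
  [P0 p [P0 p [P0 p [P0 p [Term [Node f g]]]]]]
  [P0 p [P0 p [P0 p [P0 p [Term [Fact f g]]]]]]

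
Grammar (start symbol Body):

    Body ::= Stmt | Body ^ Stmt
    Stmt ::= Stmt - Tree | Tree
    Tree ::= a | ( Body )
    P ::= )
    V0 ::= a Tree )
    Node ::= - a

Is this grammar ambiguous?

(P, V0, Node are unreachable from Body, so their rules don't affect L(Body).) Body → Body ^ Stmt | Stmt  ;  Stmt → Stmt - Tree | Tree  — a left-associative chain with Tree at the bottom. Each string factors uniquely by precedence.

Unambiguous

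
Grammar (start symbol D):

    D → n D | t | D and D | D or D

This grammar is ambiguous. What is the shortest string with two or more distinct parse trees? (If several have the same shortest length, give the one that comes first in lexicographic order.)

length 1: no string has ≥2 trees
length 2: no string has ≥2 trees
length 3: no string has ≥2 trees
length 4: n t and t has 2 parse trees

Two derivations of n t and t:
  D ⇒ n D ⇒ n D and D ⇒ n t and D ⇒ n t and t
  D ⇒ D and D ⇒ n D and D ⇒ n t and D ⇒ n t and t

n t and t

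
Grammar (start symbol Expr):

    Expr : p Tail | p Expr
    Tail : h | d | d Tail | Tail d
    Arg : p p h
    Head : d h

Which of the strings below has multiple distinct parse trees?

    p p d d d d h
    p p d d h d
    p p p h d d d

p p d d h d

p p d d d d h: 1 tree
p p d d h d: 3 trees
p p p h d d d: 1 tree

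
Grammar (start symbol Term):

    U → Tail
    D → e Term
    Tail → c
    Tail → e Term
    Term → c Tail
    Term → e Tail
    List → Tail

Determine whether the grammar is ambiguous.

Unambiguous

(U, D, List are unreachable from Term, so their rules don't affect L(Term).) Restricted to the reachable nonterminals, every rule has the form A → t or A → t B, and no two rules for the same A share a first terminal. The grammar encodes a DFA — one run per string.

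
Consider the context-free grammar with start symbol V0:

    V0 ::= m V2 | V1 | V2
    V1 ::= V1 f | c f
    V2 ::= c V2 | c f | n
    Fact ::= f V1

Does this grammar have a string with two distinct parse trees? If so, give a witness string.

Ambiguous

Witness: c f

Derivation 1: V0 ⇒ V1 ⇒ c f
Derivation 2: V0 ⇒ V2 ⇒ c f

Two distinct leftmost derivations for the same string.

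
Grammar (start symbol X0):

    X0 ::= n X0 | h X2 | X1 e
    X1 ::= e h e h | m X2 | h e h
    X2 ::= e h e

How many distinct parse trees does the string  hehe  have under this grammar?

Parse trees for hehe:
  [X0 h [X2 e h e]]
  [X0 [X1 h e h] e]

2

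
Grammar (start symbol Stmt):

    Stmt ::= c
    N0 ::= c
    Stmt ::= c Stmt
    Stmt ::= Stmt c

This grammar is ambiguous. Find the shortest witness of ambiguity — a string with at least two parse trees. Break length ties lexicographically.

c c

length 1: no string has ≥2 trees
length 2: c c has 2 parse trees

Two derivations of c c:
  Stmt ⇒ c Stmt ⇒ c c
  Stmt ⇒ Stmt c ⇒ c c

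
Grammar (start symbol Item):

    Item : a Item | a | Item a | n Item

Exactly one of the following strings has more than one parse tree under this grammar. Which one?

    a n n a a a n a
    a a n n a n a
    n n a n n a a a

n n a n n a a a

a n n a a a n a: 1 tree
a a n n a n a: 1 tree
n n a n n a a a: 29 trees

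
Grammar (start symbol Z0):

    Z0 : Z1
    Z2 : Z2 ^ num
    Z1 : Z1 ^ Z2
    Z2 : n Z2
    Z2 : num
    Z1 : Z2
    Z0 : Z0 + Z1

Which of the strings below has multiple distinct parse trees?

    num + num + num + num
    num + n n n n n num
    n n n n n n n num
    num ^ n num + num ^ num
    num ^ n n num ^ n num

num ^ n num + num ^ num

num + num + num + num: 1 tree
num + n n n n n num: 1 tree
n n n n n n n num: 1 tree
num ^ n num + num ^ num: 2 trees
num ^ n n num ^ n num: 1 tree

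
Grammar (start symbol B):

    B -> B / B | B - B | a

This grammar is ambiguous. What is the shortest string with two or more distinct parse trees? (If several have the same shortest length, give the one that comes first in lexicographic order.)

length 1: no string has ≥2 trees
length 3: no string has ≥2 trees
length 5: a - a - a has 2 parse trees

Two derivations of a - a - a:
  B ⇒ B - B ⇒ B - B - B ⇒ a - B - B ⇒ a - a - B ⇒ a - a - a
  B ⇒ B - B ⇒ a - B ⇒ a - B - B ⇒ a - a - B ⇒ a - a - a

a - a - a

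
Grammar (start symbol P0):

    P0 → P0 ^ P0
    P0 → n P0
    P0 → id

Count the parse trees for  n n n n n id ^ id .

6

Parse trees for n n n n n id ^ id:
  [P0 [P0 n [P0 n [P0 n [P0 n [P0 n [P0 id]]]]]] ^ [P0 id]]
  [P0 n [P0 [P0 n [P0 n [P0 n [P0 n [P0 id]]]]] ^ [P0 id]]]
  [P0 n [P0 n [P0 [P0 n [P0 n [P0 n [P0 id]]]] ^ [P0 id]]]]
  [P0 n [P0 n [P0 n [P0 [P0 n [P0 n [P0 id]]] ^ [P0 id]]]]]
  [P0 n [P0 n [P0 n [P0 n [P0 [P0 n [P0 id]] ^ [P0 id]]]]]]
  [P0 n [P0 n [P0 n [P0 n [P0 n [P0 [P0 id] ^ [P0 id]]]]]]]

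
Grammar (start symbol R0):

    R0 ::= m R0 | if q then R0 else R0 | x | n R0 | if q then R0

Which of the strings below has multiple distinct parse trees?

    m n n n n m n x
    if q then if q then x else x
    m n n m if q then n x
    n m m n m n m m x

if q then if q then x else x

m n n n n m n x: 1 tree
if q then if q then x else x: 2 trees
m n n m if q then n x: 1 tree
n m m n m n m m x: 1 tree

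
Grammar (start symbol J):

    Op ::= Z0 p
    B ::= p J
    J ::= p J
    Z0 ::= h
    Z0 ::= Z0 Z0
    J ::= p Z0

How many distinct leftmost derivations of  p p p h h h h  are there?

Parse trees for p p p h h h h:
  [J p [J p [J p [Z0 [Z0 h] [Z0 [Z0 h] [Z0 [Z0 h] [Z0 h]]]]]]]
  [J p [J p [J p [Z0 [Z0 h] [Z0 [Z0 [Z0 h] [Z0 h]] [Z0 h]]]]]]
  [J p [J p [J p [Z0 [Z0 [Z0 h] [Z0 h]] [Z0 [Z0 h] [Z0 h]]]]]]
  [J p [J p [J p [Z0 [Z0 [Z0 h] [Z0 [Z0 h] [Z0 h]]] [Z0 h]]]]]
  [J p [J p [J p [Z0 [Z0 [Z0 [Z0 h] [Z0 h]] [Z0 h]] [Z0 h]]]]]

5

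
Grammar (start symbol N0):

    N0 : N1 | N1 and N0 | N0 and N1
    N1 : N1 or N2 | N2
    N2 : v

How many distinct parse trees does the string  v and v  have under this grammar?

2

Parse trees for v and v:
  [N0 [N1 [N2 v]] and [N0 [N1 [N2 v]]]]
  [N0 [N0 [N1 [N2 v]]] and [N1 [N2 v]]]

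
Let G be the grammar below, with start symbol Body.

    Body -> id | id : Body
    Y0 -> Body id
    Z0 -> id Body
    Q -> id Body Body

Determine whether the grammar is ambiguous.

Only Body is reachable from Body; ignoring the rest: Right-recursive list with a separator: after each atom, whether the separator follows determines the rule. One parse per string.

Unambiguous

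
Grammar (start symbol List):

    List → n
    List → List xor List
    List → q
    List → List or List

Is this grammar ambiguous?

Ambiguous

Witness: n or n or n

Derivation 1: List ⇒ List or List ⇒ n or List ⇒ n or List or List ⇒ n or n or List ⇒ n or n or n
Derivation 2: List ⇒ List or List ⇒ List or List or List ⇒ n or List or List ⇒ n or n or List ⇒ n or n or n

Two distinct leftmost derivations for the same string.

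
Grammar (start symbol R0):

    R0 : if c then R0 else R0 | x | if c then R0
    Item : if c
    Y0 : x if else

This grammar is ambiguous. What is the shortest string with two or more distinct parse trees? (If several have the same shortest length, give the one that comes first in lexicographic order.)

length 1: no string has ≥2 trees
length 4: no string has ≥2 trees
length 6: no string has ≥2 trees
length 7: no string has ≥2 trees
length 9: if c then if c then x else x has 2 parse trees

Two derivations of if c then if c then x else x:
  R0 ⇒ if c then R0 else R0 ⇒ if c then if c then R0 else R0 ⇒ if c then if c then x else R0 ⇒ if c then if c then x else x
  R0 ⇒ if c then R0 ⇒ if c then if c then R0 else R0 ⇒ if c then if c then x else R0 ⇒ if c then if c then x else x

if c then if c then x else x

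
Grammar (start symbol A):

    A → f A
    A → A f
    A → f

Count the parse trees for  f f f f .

8

Parse trees for f f f f:
  [A f [A f [A f [A f]]]]
  [A f [A f [A [A f] f]]]
  [A f [A [A f [A f]] f]]
  [A f [A [A [A f] f] f]]
  [A [A f [A f [A f]]] f]
  [A [A f [A [A f] f]] f]
  [A [A [A f [A f]] f] f]
  [A [A [A [A f] f] f] f]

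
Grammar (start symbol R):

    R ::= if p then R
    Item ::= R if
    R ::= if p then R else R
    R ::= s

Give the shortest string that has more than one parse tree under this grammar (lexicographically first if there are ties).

if p then if p then s else s

length 1: no string has ≥2 trees
length 4: no string has ≥2 trees
length 6: no string has ≥2 trees
length 7: no string has ≥2 trees
length 9: if p then if p then s else s has 2 parse trees

Two derivations of if p then if p then s else s:
  R ⇒ if p then R ⇒ if p then if p then R else R ⇒ if p then if p then s else R ⇒ if p then if p then s else s
  R ⇒ if p then R else R ⇒ if p then if p then R else R ⇒ if p then if p then s else R ⇒ if p then if p then s else s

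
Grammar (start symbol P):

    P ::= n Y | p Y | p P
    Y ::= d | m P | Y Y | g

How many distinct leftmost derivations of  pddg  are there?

Parse trees for pddg:
  [P p [Y [Y d] [Y [Y d] [Y g]]]]
  [P p [Y [Y [Y d] [Y d]] [Y g]]]

2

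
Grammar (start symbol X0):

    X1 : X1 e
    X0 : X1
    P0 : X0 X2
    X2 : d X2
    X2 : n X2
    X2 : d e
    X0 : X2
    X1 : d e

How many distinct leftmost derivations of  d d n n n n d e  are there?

1

Parse trees for d d n n n n d e:
  [X0 [X2 d [X2 d [X2 n [X2 n [X2 n [X2 n [X2 d e]]]]]]]]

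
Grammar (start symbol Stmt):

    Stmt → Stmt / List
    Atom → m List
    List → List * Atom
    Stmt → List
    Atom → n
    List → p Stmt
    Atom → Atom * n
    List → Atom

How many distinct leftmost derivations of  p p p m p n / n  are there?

Parse trees for p p p m p n / n:
  [Stmt [Stmt [List p [Stmt [List p [Stmt [List p [Stmt [List [Atom m [List p [Stmt [List [Atom n]]]]]]]]]]]]] / [List [Atom n]]]
  [Stmt [List p [Stmt [Stmt [List p [Stmt [List p [Stmt [List [Atom m [List p [Stmt [List [Atom n]]]]]]]]]]] / [List [Atom n]]]]]
  [Stmt [List p [Stmt [List p [Stmt [Stmt [List p [Stmt [List [Atom m [List p [Stmt [List [Atom n]]]]]]]]] / [List [Atom n]]]]]]]
  [Stmt [List p [Stmt [List p [Stmt [List p [Stmt [Stmt [List [Atom m [List p [Stmt [List [Atom n]]]]]]] / [List [Atom n]]]]]]]]]
  [Stmt [List p [Stmt [List p [Stmt [List p [Stmt [List [Atom m [List p [Stmt [Stmt [List [Atom n]]] / [List [Atom n]]]]]]]]]]]]]

5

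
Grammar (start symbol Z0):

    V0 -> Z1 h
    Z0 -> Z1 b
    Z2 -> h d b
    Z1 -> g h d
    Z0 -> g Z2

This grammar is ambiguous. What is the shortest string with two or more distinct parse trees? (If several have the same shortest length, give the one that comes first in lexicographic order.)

length 4: g h d b has 2 parse trees

Two derivations of g h d b:
  Z0 ⇒ Z1 b ⇒ g h d b
  Z0 ⇒ g Z2 ⇒ g h d b

g h d b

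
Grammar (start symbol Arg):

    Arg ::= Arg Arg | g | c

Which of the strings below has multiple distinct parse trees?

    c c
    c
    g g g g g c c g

g g g g g c c g

c c: 1 tree
c: 1 tree
g g g g g c c g: 429 trees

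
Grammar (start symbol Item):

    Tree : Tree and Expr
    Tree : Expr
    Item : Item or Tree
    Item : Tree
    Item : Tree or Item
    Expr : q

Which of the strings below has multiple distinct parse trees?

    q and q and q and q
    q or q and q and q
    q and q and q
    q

q and q and q and q: 1 tree
q or q and q and q: 2 trees
q and q and q: 1 tree
q: 1 tree

q or q and q and q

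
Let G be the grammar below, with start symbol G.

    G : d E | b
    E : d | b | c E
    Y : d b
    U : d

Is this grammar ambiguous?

(Y, U are unreachable from G, so their rules don't affect L(G).) Restricted to the reachable nonterminals, every rule has the form A → t or A → t B, and no two rules for the same A share a first terminal. The grammar encodes a DFA — one run per string.

Unambiguous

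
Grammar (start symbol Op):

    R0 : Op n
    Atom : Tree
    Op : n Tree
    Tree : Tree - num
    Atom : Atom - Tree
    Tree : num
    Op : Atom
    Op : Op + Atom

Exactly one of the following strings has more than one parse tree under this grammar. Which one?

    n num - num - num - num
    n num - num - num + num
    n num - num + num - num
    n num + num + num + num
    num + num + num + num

n num - num + num - num

n num - num - num - num: 1 tree
n num - num - num + num: 1 tree
n num - num + num - num: 2 trees
n num + num + num + num: 1 tree
num + num + num + num: 1 tree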